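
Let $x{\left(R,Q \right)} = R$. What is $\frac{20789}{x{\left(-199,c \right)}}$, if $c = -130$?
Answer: $- \frac{20789}{199} \approx -104.47$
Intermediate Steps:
$\frac{20789}{x{\left(-199,c \right)}} = \frac{20789}{-199} = 20789 \left(- \frac{1}{199}\right) = - \frac{20789}{199}$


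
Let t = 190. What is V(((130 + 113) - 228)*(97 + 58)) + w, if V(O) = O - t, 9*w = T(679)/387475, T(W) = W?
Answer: 7445332804/3487275 ≈ 2135.0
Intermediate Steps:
w = 679/3487275 (w = (679/387475)/9 = (679*(1/387475))/9 = (⅑)*(679/387475) = 679/3487275 ≈ 0.00019471)
V(O) = -190 + O (V(O) = O - 1*190 = O - 190 = -190 + O)
V(((130 + 113) - 228)*(97 + 58)) + w = (-190 + ((130 + 113) - 228)*(97 + 58)) + 679/3487275 = (-190 + (243 - 228)*155) + 679/3487275 = (-190 + 15*155) + 679/3487275 = (-190 + 2325) + 679/3487275 = 2135 + 679/3487275 = 7445332804/3487275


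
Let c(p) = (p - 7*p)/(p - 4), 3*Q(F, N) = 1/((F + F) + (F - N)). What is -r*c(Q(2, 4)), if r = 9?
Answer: -54/23 ≈ -2.3478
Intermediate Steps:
Q(F, N) = 1/(3*(-N + 3*F)) (Q(F, N) = 1/(3*((F + F) + (F - N))) = 1/(3*(2*F + (F - N))) = 1/(3*(-N + 3*F)))
c(p) = -6*p/(-4 + p) (c(p) = (-6*p)/(-4 + p) = -6*p/(-4 + p))
-r*c(Q(2, 4)) = -9*(-6*1/(3*(-1*4 + 3*2))/(-4 + 1/(3*(-1*4 + 3*2)))) = -9*(-6*1/(3*(-4 + 6))/(-4 + 1/(3*(-4 + 6)))) = -9*(-6*(⅓)/2/(-4 + (⅓)/2)) = -9*(-6*(⅓)*(½)/(-4 + (⅓)*(½))) = -9*(-6*⅙/(-4 + ⅙)) = -9*(-6*⅙/(-23/6)) = -9*(-6*⅙*(-6/23)) = -9*6/23 = -1*54/23 = -54/23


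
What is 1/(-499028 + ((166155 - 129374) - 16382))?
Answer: -1/478629 ≈ -2.0893e-6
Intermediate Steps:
1/(-499028 + ((166155 - 129374) - 16382)) = 1/(-499028 + (36781 - 16382)) = 1/(-499028 + 20399) = 1/(-478629) = -1/478629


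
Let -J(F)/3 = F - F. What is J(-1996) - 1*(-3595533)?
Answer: 3595533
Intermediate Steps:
J(F) = 0 (J(F) = -3*(F - F) = -3*0 = 0)
J(-1996) - 1*(-3595533) = 0 - 1*(-3595533) = 0 + 3595533 = 3595533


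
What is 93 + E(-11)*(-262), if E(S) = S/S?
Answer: -169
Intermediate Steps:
E(S) = 1
93 + E(-11)*(-262) = 93 + 1*(-262) = 93 - 262 = -169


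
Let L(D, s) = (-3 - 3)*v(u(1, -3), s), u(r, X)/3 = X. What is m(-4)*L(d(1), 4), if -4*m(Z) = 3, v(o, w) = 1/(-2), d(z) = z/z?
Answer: -9/4 ≈ -2.2500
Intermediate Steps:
u(r, X) = 3*X
d(z) = 1
v(o, w) = -½
m(Z) = -¾ (m(Z) = -¼*3 = -¾)
L(D, s) = 3 (L(D, s) = (-3 - 3)*(-½) = -6*(-½) = 3)
m(-4)*L(d(1), 4) = -¾*3 = -9/4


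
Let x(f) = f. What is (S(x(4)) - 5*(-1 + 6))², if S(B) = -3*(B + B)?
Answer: 2401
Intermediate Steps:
S(B) = -6*B
(S(x(4)) - 5*(-1 + 6))² = (-6*4 - 5*(-1 + 6))² = (-24 - 5*5)² = (-24 - 25)² = (-49)² = 2401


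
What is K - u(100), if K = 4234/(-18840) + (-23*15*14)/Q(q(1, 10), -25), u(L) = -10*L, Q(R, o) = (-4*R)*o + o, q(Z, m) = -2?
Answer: 9620099/9420 ≈ 1021.2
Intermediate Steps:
Q(R, o) = o - 4*R*o (Q(R, o) = -4*R*o + o = o - 4*R*o)
K = 200099/9420 (K = 4234/(-18840) + (-23*15*14)/((-25*(1 - 4*(-2)))) = 4234*(-1/18840) + (-345*14)/((-25*(1 + 8))) = -2117/9420 - 4830/((-25*9)) = -2117/9420 - 4830/(-225) = -2117/9420 - 4830*(-1/225) = -2117/9420 + 322/15 = 200099/9420 ≈ 21.242)
K - u(100) = 200099/9420 - (-10)*100 = 200099/9420 - 1*(-1000) = 200099/9420 + 1000 = 9620099/9420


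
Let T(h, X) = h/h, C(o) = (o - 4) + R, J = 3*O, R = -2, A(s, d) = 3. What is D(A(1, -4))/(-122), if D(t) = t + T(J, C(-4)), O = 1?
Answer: -2/61 ≈ -0.032787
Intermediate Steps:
J = 3 (J = 3*1 = 3)
C(o) = -6 + o (C(o) = (o - 4) - 2 = (-4 + o) - 2 = -6 + o)
T(h, X) = 1
D(t) = 1 + t (D(t) = t + 1 = 1 + t)
D(A(1, -4))/(-122) = (1 + 3)/(-122) = 4*(-1/122) = -2/61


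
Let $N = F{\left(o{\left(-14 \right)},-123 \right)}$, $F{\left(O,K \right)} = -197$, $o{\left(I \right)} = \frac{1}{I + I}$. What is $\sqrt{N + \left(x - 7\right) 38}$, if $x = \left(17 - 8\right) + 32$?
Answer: $\sqrt{1095} \approx 33.091$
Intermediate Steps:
$o{\left(I \right)} = \frac{1}{2 I}$
$x = 41$ ($x = 9 + 32 = 41$)
$N = -197$
$\sqrt{N + \left(x - 7\right) 38} = \sqrt{-197 + \left(41 - 7\right) 38} = \sqrt{-197 + 34 \cdot 38} = \sqrt{-197 + 1292} = \sqrt{1095}$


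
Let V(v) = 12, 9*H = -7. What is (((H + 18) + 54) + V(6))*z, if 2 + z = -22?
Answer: -5992/3 ≈ -1997.3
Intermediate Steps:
H = -7/9 (H = (⅑)*(-7) = -7/9 ≈ -0.77778)
z = -24 (z = -2 - 22 = -24)
(((H + 18) + 54) + V(6))*z = (((-7/9 + 18) + 54) + 12)*(-24) = ((155/9 + 54) + 12)*(-24) = (641/9 + 12)*(-24) = (749/9)*(-24) = -5992/3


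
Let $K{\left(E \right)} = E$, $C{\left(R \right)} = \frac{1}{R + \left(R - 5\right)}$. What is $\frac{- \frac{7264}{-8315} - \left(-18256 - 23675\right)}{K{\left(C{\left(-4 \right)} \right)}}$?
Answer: $- \frac{4532625877}{8315} \approx -5.4511 \cdot 10^{5}$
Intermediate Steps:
$C{\left(R \right)} = \frac{1}{-5 + 2 R}$ ($C{\left(R \right)} = \frac{1}{R + \left(-5 + R\right)} = \frac{1}{-5 + 2 R}$)
$\frac{- \frac{7264}{-8315} - \left(-18256 - 23675\right)}{K{\left(C{\left(-4 \right)} \right)}} = \frac{- \frac{7264}{-8315} - \left(-18256 - 23675\right)}{\frac{1}{-5 + 2 \left(-4\right)}} = \frac{\left(-7264\right) \left(- \frac{1}{8315}\right) - \left(-18256 - 23675\right)}{\frac{1}{-5 - 8}} = \frac{\frac{7264}{8315} - -41931}{\frac{1}{-13}} = \frac{\frac{7264}{8315} + 41931}{- \frac{1}{13}} = \frac{348663529}{8315} \left(-13\right) = - \frac{4532625877}{8315}$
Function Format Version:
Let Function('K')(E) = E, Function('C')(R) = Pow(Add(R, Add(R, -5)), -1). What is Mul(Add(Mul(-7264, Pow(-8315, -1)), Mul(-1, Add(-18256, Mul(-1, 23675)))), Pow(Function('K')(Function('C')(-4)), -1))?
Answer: Rational(-4532625877, 8315) ≈ -5.4511e+5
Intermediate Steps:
Function('C')(R) = Pow(Add(-5, Mul(2, R)), -1) (Function('C')(R) = Pow(Add(R, Add(-5, R)), -1) = Pow(Add(-5, Mul(2, R)), -1))
Mul(Add(Mul(-7264, Pow(-8315, -1)), Mul(-1, Add(-18256, Mul(-1, 23675)))), Pow(Function('K')(Function('C')(-4)), -1)) = Mul(Add(Mul(-7264, Pow(-8315, -1)), Mul(-1, Add(-18256, Mul(-1, 23675)))), Pow(Pow(Add(-5, Mul(2, -4)), -1), -1)) = Mul(Add(Mul(-7264, Rational(-1, 8315)), Mul(-1, Add(-18256, -23675))), Pow(Pow(Add(-5, -8), -1), -1)) = Mul(Add(Rational(7264, 8315), Mul(-1, -41931)), Pow(Pow(-13, -1), -1)) = Mul(Add(Rational(7264, 8315), 41931), Pow(Rational(-1, 13), -1)) = Mul(Rational(348663529, 8315), -13) = Rational(-4532625877, 8315)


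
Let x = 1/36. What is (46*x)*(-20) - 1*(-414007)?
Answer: 3725833/9 ≈ 4.1398e+5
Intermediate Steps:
x = 1/36 ≈ 0.027778
(46*x)*(-20) - 1*(-414007) = (46*(1/36))*(-20) - 1*(-414007) = (23/18)*(-20) + 414007 = -230/9 + 414007 = 3725833/9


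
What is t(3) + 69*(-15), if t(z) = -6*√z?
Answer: -1035 - 6*√3 ≈ -1045.4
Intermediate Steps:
t(3) + 69*(-15) = -6*√3 + 69*(-15) = -6*√3 - 1035 = -1035 - 6*√3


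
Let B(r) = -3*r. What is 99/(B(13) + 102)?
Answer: 11/7 ≈ 1.5714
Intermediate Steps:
99/(B(13) + 102) = 99/(-3*13 + 102) = 99/(-39 + 102) = 99/63 = (1/63)*99 = 11/7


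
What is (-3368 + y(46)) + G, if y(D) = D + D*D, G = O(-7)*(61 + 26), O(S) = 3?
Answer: -945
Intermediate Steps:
G = 261 (G = 3*(61 + 26) = 3*87 = 261)
y(D) = D + D**2
(-3368 + y(46)) + G = (-3368 + 46*(1 + 46)) + 261 = (-3368 + 46*47) + 261 = (-3368 + 2162) + 261 = -1206 + 261 = -945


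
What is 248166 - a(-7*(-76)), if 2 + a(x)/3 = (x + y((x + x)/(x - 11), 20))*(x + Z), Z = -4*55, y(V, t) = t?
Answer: -268500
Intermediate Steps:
Z = -220
a(x) = -6 + 3*(-220 + x)*(20 + x) (a(x) = -6 + 3*((x + 20)*(x - 220)) = -6 + 3*((20 + x)*(-220 + x)) = -6 + 3*((-220 + x)*(20 + x)) = -6 + 3*(-220 + x)*(20 + x))
248166 - a(-7*(-76)) = 248166 - (-13206 - (-4200)*(-76) + 3*(-7*(-76))²) = 248166 - (-13206 - 600*532 + 3*532²) = 248166 - (-13206 - 319200 + 3*283024) = 248166 - (-13206 - 319200 + 849072) = 248166 - 1*516666 = 248166 - 516666 = -268500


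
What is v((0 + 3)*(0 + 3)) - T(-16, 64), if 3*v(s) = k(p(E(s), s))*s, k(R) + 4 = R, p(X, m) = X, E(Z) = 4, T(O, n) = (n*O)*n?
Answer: 65536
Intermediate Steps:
T(O, n) = O*n² (T(O, n) = (O*n)*n = O*n²)
k(R) = -4 + R
v(s) = 0 (v(s) = ((-4 + 4)*s)/3 = (0*s)/3 = (⅓)*0 = 0)
v((0 + 3)*(0 + 3)) - T(-16, 64) = 0 - (-16)*64² = 0 - (-16)*4096 = 0 - 1*(-65536) = 0 + 65536 = 65536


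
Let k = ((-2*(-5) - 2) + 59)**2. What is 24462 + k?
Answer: 28951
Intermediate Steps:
k = 4489 (k = ((10 - 2) + 59)**2 = (8 + 59)**2 = 67**2 = 4489)
24462 + k = 24462 + 4489 = 28951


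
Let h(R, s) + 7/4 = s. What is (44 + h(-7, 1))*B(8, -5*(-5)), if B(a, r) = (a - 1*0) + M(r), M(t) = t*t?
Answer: 109509/4 ≈ 27377.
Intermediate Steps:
h(R, s) = -7/4 + s
M(t) = t²
B(a, r) = a + r² (B(a, r) = (a - 1*0) + r² = (a + 0) + r² = a + r²)
(44 + h(-7, 1))*B(8, -5*(-5)) = (44 + (-7/4 + 1))*(8 + (-5*(-5))²) = (44 - ¾)*(8 + 25²) = 173*(8 + 625)/4 = (173/4)*633 = 109509/4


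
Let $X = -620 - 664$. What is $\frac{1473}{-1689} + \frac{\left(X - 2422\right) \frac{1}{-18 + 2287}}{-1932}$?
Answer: $- \frac{1075157075}{1234013802} \approx -0.87127$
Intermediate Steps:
$X = -1284$ ($X = -620 - 664 = -1284$)
$\frac{1473}{-1689} + \frac{\left(X - 2422\right) \frac{1}{-18 + 2287}}{-1932} = \frac{1473}{-1689} + \frac{\left(-1284 - 2422\right) \frac{1}{-18 + 2287}}{-1932} = 1473 \left(- \frac{1}{1689}\right) + - \frac{3706}{2269} \left(- \frac{1}{1932}\right) = - \frac{491}{563} + \left(-3706\right) \frac{1}{2269} \left(- \frac{1}{1932}\right) = - \frac{491}{563} - - \frac{1853}{2191854} = - \frac{491}{563} + \frac{1853}{2191854} = - \frac{1075157075}{1234013802}$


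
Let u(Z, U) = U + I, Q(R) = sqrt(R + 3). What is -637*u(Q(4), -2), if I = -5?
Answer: 4459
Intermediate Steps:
Q(R) = sqrt(3 + R)
u(Z, U) = -5 + U (u(Z, U) = U - 5 = -5 + U)
-637*u(Q(4), -2) = -637*(-5 - 2) = -637*(-7) = 4459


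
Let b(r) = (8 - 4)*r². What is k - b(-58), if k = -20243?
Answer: -33699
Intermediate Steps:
b(r) = 4*r²
k - b(-58) = -20243 - 4*(-58)² = -20243 - 4*3364 = -20243 - 1*13456 = -20243 - 13456 = -33699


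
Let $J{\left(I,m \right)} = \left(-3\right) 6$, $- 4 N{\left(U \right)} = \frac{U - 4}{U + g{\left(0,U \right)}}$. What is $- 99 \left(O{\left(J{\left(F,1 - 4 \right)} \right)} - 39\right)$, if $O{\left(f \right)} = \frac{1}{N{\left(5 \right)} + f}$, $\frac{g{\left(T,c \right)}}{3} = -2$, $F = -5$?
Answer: $\frac{274527}{71} \approx 3866.6$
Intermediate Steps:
$g{\left(T,c \right)} = -6$ ($g{\left(T,c \right)} = 3 \left(-2\right) = -6$)
$N{\left(U \right)} = - \frac{-4 + U}{4 \left(-6 + U\right)}$ ($N{\left(U \right)} = - \frac{\left(U - 4\right) \frac{1}{U - 6}}{4} = - \frac{\left(-4 + U\right) \frac{1}{-6 + U}}{4} = - \frac{\frac{1}{-6 + U} \left(-4 + U\right)}{4} = - \frac{-4 + U}{4 \left(-6 + U\right)}$)
$J{\left(I,m \right)} = -18$
$O{\left(f \right)} = \frac{1}{\frac{1}{4} + f}$ ($O{\left(f \right)} = \frac{1}{\frac{4 - 5}{4 \left(-6 + 5\right)} + f} = \frac{1}{\frac{4 - 5}{4 \left(-1\right)} + f} = \frac{1}{\frac{1}{4} \left(-1\right) \left(-1\right) + f} = \frac{1}{\frac{1}{4} + f}$)
$- 99 \left(O{\left(J{\left(F,1 - 4 \right)} \right)} - 39\right) = - 99 \left(\frac{4}{1 + 4 \left(-18\right)} - 39\right) = - 99 \left(\frac{4}{1 - 72} - 39\right) = - 99 \left(\frac{4}{-71} - 39\right) = - 99 \left(4 \left(- \frac{1}{71}\right) - 39\right) = - 99 \left(- \frac{4}{71} - 39\right) = \left(-99\right) \left(- \frac{2773}{71}\right) = \frac{274527}{71}$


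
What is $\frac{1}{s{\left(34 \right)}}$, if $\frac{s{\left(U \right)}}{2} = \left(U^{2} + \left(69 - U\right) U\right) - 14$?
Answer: $\frac{1}{4664} \approx 0.00021441$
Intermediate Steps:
$s{\left(U \right)} = -28 + 2 U^{2} + 2 U \left(69 - U\right)$ ($s{\left(U \right)} = 2 \left(\left(U^{2} + \left(69 - U\right) U\right) - 14\right) = 2 \left(\left(U^{2} + U \left(69 - U\right)\right) - 14\right) = 2 \left(-14 + U^{2} + U \left(69 - U\right)\right) = -28 + 2 U^{2} + 2 U \left(69 - U\right)$)
$\frac{1}{s{\left(34 \right)}} = \frac{1}{-28 + 138 \cdot 34} = \frac{1}{-28 + 4692} = \frac{1}{4664}$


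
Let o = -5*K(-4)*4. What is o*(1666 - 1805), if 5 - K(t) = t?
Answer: 25020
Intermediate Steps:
K(t) = 5 - t
o = -180 (o = -5*(5 - 1*(-4))*4 = -5*(5 + 4)*4 = -5*9*4 = -45*4 = -180)
o*(1666 - 1805) = -180*(1666 - 1805) = -180*(-139) = 25020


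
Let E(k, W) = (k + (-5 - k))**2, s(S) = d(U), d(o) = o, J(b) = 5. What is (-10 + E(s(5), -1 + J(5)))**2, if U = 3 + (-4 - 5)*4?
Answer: 225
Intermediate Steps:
U = -33 (U = 3 - 9*4 = 3 - 36 = -33)
s(S) = -33
E(k, W) = 25 (E(k, W) = (-5)**2 = 25)
(-10 + E(s(5), -1 + J(5)))**2 = (-10 + 25)**2 = 15**2 = 225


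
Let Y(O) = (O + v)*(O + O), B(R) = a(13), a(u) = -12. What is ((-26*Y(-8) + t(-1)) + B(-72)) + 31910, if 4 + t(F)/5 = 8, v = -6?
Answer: 26094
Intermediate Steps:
t(F) = 20 (t(F) = -20 + 5*8 = -20 + 40 = 20)
B(R) = -12
Y(O) = 2*O*(-6 + O) (Y(O) = (O - 6)*(O + O) = (-6 + O)*(2*O) = 2*O*(-6 + O))
((-26*Y(-8) + t(-1)) + B(-72)) + 31910 = ((-52*(-8)*(-6 - 8) + 20) - 12) + 31910 = ((-52*(-8)*(-14) + 20) - 12) + 31910 = ((-26*224 + 20) - 12) + 31910 = ((-5824 + 20) - 12) + 31910 = (-5804 - 12) + 31910 = -5816 + 31910 = 26094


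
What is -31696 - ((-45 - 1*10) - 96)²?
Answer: -54497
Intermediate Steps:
-31696 - ((-45 - 1*10) - 96)² = -31696 - ((-45 - 10) - 96)² = -31696 - (-55 - 96)² = -31696 - 1*(-151)² = -31696 - 1*22801 = -31696 - 22801 = -54497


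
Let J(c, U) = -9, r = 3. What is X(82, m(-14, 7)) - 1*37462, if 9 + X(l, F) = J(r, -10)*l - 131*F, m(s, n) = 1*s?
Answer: -36375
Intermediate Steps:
m(s, n) = s
X(l, F) = -9 - 131*F - 9*l (X(l, F) = -9 + (-9*l - 131*F) = -9 + (-131*F - 9*l) = -9 - 131*F - 9*l)
X(82, m(-14, 7)) - 1*37462 = (-9 - 131*(-14) - 9*82) - 1*37462 = (-9 + 1834 - 738) - 37462 = 1087 - 37462 = -36375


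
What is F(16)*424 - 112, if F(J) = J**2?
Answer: 108432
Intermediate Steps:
F(16)*424 - 112 = 16**2*424 - 112 = 256*424 - 112 = 108544 - 112 = 108432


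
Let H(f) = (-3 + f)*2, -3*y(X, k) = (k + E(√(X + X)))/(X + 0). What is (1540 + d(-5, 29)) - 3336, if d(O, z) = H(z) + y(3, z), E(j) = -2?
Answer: -1747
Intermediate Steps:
y(X, k) = -(-2 + k)/(3*X) (y(X, k) = -(k - 2)/(3*(X + 0)) = -(-2 + k)/(3*X))
H(f) = -6 + 2*f
d(O, z) = -52/9 + 17*z/9 (d(O, z) = (-6 + 2*z) + (⅓)*(2 - z)/3 = (-6 + 2*z) + (⅓)*(⅓)*(2 - z) = (-6 + 2*z) + (2/9 - z/9) = -52/9 + 17*z/9)
(1540 + d(-5, 29)) - 3336 = (1540 + (-52/9 + (17/9)*29)) - 3336 = (1540 + (-52/9 + 493/9)) - 3336 = (1540 + 49) - 3336 = 1589 - 3336 = -1747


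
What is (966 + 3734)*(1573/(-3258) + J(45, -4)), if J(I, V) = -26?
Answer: -202760350/1629 ≈ -1.2447e+5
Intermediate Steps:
(966 + 3734)*(1573/(-3258) + J(45, -4)) = (966 + 3734)*(1573/(-3258) - 26) = 4700*(1573*(-1/3258) - 26) = 4700*(-1573/3258 - 26) = 4700*(-86281/3258) = -202760350/1629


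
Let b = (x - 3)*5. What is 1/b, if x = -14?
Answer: -1/85 ≈ -0.011765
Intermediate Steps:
b = -85 (b = (-14 - 3)*5 = -17*5 = -85)
1/b = 1/(-85) = -1/85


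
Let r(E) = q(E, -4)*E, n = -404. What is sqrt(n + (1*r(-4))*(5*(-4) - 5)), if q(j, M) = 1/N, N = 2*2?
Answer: I*sqrt(379) ≈ 19.468*I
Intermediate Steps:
N = 4
q(j, M) = 1/4
r(E) = E/4
sqrt(n + (1*r(-4))*(5*(-4) - 5)) = sqrt(-404 + (1*((1/4)*(-4)))*(5*(-4) - 5)) = sqrt(-404 + (1*(-1))*(-20 - 5)) = sqrt(-404 - 1*(-25)) = sqrt(-404 + 25) = sqrt(-379) = I*sqrt(379)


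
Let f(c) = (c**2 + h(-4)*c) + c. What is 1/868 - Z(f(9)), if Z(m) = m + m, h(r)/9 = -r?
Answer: -718703/868 ≈ -828.00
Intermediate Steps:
h(r) = -9*r (h(r) = 9*(-r) = -9*r)
f(c) = c**2 + 37*c (f(c) = (c**2 + (-9*(-4))*c) + c = (c**2 + 36*c) + c = c**2 + 37*c)
Z(m) = 2*m
1/868 - Z(f(9)) = 1/868 - 2*9*(37 + 9) = 1/868 - 2*9*46 = 1/868 - 2*414 = 1/868 - 1*828 = 1/868 - 828 = -718703/868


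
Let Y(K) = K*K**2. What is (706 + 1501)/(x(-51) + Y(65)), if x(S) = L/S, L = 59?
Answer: 112557/14005816 ≈ 0.0080364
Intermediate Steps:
Y(K) = K**3
x(S) = 59/S
(706 + 1501)/(x(-51) + Y(65)) = (706 + 1501)/(59/(-51) + 65**3) = 2207/(59*(-1/51) + 274625) = 2207/(-59/51 + 274625) = 2207/(14005816/51) = 2207*(51/14005816) = 112557/14005816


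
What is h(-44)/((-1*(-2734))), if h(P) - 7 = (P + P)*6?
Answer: -521/2734 ≈ -0.19056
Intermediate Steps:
h(P) = 7 + 12*P (h(P) = 7 + (P + P)*6 = 7 + (2*P)*6 = 7 + 12*P)
h(-44)/((-1*(-2734))) = (7 + 12*(-44))/((-1*(-2734))) = (7 - 528)/2734 = -521*1/2734 = -521/2734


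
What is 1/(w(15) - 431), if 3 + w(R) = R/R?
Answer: -1/433 ≈ -0.0023095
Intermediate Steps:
w(R) = -2 (w(R) = -3 + R/R = -3 + 1 = -2)
1/(w(15) - 431) = 1/(-2 - 431) = 1/(-433) = -1/433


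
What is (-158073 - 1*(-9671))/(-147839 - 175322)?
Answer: 148402/323161 ≈ 0.45922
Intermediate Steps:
(-158073 - 1*(-9671))/(-147839 - 175322) = (-158073 + 9671)/(-323161) = -148402*(-1/323161) = 148402/323161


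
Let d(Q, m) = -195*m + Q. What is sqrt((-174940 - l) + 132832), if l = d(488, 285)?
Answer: sqrt(12979) ≈ 113.93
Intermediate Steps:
d(Q, m) = Q - 195*m
l = -55087 (l = 488 - 195*285 = 488 - 55575 = -55087)
sqrt((-174940 - l) + 132832) = sqrt((-174940 - 1*(-55087)) + 132832) = sqrt((-174940 + 55087) + 132832) = sqrt(-119853 + 132832) = sqrt(12979)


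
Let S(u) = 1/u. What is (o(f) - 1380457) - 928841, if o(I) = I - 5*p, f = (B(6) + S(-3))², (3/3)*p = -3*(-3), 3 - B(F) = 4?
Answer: -20784071/9 ≈ -2.3093e+6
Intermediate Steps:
B(F) = -1 (B(F) = 3 - 1*4 = 3 - 4 = -1)
p = 9 (p = -3*(-3) = 9)
f = 16/9 (f = (-1 + 1/(-3))² = (-1 - ⅓)² = (-4/3)² = 16/9 ≈ 1.7778)
o(I) = -45 + I (o(I) = I - 5*9 = I - 45 = -45 + I)
(o(f) - 1380457) - 928841 = ((-45 + 16/9) - 1380457) - 928841 = (-389/9 - 1380457) - 928841 = -12424502/9 - 928841 = -20784071/9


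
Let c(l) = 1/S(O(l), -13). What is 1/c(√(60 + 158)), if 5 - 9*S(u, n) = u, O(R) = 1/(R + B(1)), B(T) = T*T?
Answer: 362/651 - √218/1953 ≈ 0.54851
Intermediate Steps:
B(T) = T²
O(R) = 1/(1 + R) (O(R) = 1/(R + 1²) = 1/(R + 1) = 1/(1 + R))
S(u, n) = 5/9 - u/9
c(l) = 1/(5/9 - 1/(9*(1 + l)))
1/c(√(60 + 158)) = 1/(9*(1 + √(60 + 158))/(4 + 5*√(60 + 158))) = 1/(9*(1 + √218)/(4 + 5*√218)) = (4 + 5*√218)/(9*(1 + √218))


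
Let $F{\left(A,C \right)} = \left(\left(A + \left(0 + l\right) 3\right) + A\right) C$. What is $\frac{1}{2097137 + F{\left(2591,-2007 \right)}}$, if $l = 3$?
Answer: $- \frac{1}{8321200} \approx -1.2017 \cdot 10^{-7}$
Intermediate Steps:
$F{\left(A,C \right)} = C \left(9 + 2 A\right)$ ($F{\left(A,C \right)} = \left(\left(A + \left(0 + 3\right) 3\right) + A\right) C = \left(\left(A + 3 \cdot 3\right) + A\right) C = \left(\left(A + 9\right) + A\right) C = \left(\left(9 + A\right) + A\right) C = \left(9 + 2 A\right) C = C \left(9 + 2 A\right)$)
$\frac{1}{2097137 + F{\left(2591,-2007 \right)}} = \frac{1}{2097137 - 2007 \left(9 + 2 \cdot 2591\right)} = \frac{1}{2097137 - 2007 \left(9 + 5182\right)} = \frac{1}{2097137 - 10418337} = \frac{1}{-8321200} = - \frac{1}{8321200}$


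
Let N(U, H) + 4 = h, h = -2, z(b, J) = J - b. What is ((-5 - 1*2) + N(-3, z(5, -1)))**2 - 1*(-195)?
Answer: 364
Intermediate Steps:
N(U, H) = -6 (N(U, H) = -4 - 2 = -6)
((-5 - 1*2) + N(-3, z(5, -1)))**2 - 1*(-195) = ((-5 - 1*2) - 6)**2 - 1*(-195) = ((-5 - 2) - 6)**2 + 195 = (-7 - 6)**2 + 195 = (-13)**2 + 195 = 169 + 195 = 364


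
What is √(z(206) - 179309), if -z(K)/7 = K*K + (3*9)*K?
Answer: 3*I*√57255 ≈ 717.84*I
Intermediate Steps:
z(K) = -189*K - 7*K² (z(K) = -7*(K*K + (3*9)*K) = -7*(K² + 27*K) = -189*K - 7*K²)
√(z(206) - 179309) = √(-7*206*(27 + 206) - 179309) = √(-7*206*233 - 179309) = √(-335986 - 179309) = √(-515295) = 3*I*√57255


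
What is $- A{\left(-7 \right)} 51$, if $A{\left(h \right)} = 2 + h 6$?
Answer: $2040$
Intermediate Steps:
$A{\left(h \right)} = 2 + 6 h$
$- A{\left(-7 \right)} 51 = - \left(2 + 6 \left(-7\right)\right) 51 = - \left(2 - 42\right) 51 = - \left(-40\right) 51 = \left(-1\right) \left(-2040\right) = 2040$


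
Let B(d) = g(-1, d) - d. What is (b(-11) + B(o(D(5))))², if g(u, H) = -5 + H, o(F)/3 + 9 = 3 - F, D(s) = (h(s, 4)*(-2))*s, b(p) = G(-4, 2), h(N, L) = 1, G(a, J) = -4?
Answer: 81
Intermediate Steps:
b(p) = -4
D(s) = -2*s (D(s) = (1*(-2))*s = -2*s)
o(F) = -18 - 3*F (o(F) = -27 + 3*(3 - F) = -27 + (9 - 3*F) = -18 - 3*F)
B(d) = -5 (B(d) = (-5 + d) - d = -5)
(b(-11) + B(o(D(5))))² = (-4 - 5)² = (-9)² = 81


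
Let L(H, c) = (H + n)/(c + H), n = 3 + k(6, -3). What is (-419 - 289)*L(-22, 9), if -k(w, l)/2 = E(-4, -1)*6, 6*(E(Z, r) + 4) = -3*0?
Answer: 20532/13 ≈ 1579.4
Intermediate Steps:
E(Z, r) = -4 (E(Z, r) = -4 + (-3*0)/6 = -4 + (⅙)*0 = -4 + 0 = -4)
k(w, l) = 48 (k(w, l) = -(-8)*6 = -2*(-24) = 48)
n = 51 (n = 3 + 48 = 51)
L(H, c) = (51 + H)/(H + c) (L(H, c) = (H + 51)/(c + H) = (51 + H)/(H + c))
(-419 - 289)*L(-22, 9) = (-419 - 289)*((51 - 22)/(-22 + 9)) = -708*29/(-13) = -(-708)*29/13 = -708*(-29/13) = 20532/13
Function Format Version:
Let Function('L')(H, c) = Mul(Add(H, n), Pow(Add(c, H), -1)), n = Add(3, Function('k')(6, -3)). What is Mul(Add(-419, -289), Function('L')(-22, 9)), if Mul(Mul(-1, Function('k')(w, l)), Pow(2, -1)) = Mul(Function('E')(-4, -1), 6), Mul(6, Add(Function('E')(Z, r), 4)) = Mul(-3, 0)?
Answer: Rational(20532, 13) ≈ 1579.4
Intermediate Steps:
Function('E')(Z, r) = -4 (Function('E')(Z, r) = Add(-4, Mul(Rational(1, 6), Mul(-3, 0))) = Add(-4, Mul(Rational(1, 6), 0)) = Add(-4, 0) = -4)
Function('k')(w, l) = 48 (Function('k')(w, l) = Mul(-2, Mul(-4, 6)) = Mul(-2, -24) = 48)
n = 51 (n = Add(3, 48) = 51)
Function('L')(H, c) = Mul(Pow(Add(H, c), -1), Add(51, H)) (Function('L')(H, c) = Mul(Add(H, 51), Pow(Add(c, H), -1)) = Mul(Add(51, H), Pow(Add(H, c), -1)) = Mul(Pow(Add(H, c), -1), Add(51, H)))
Mul(Add(-419, -289), Function('L')(-22, 9)) = Mul(Add(-419, -289), Mul(Pow(Add(-22, 9), -1), Add(51, -22))) = Mul(-708, Mul(Pow(-13, -1), 29)) = Mul(-708, Mul(Rational(-1, 13), 29)) = Mul(-708, Rational(-29, 13)) = Rational(20532, 13)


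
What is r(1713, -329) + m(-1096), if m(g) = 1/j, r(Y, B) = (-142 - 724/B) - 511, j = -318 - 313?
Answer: -135105632/207599 ≈ -650.80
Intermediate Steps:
j = -631
r(Y, B) = -653 - 724/B
m(g) = -1/631 (m(g) = 1/(-631) = -1/631)
r(1713, -329) + m(-1096) = (-653 - 724/(-329)) - 1/631 = (-653 - 724*(-1/329)) - 1/631 = (-653 + 724/329) - 1/631 = -214113/329 - 1/631 = -135105632/207599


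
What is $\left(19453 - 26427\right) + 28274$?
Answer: $21300$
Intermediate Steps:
$\left(19453 - 26427\right) + 28274 = -6974 + 28274 = 21300$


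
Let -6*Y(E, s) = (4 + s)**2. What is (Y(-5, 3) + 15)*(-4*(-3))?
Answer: 82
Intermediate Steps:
Y(E, s) = -(4 + s)**2/6
(Y(-5, 3) + 15)*(-4*(-3)) = (-(4 + 3)**2/6 + 15)*(-4*(-3)) = (-1/6*7**2 + 15)*12 = (-1/6*49 + 15)*12 = (-49/6 + 15)*12 = (41/6)*12 = 82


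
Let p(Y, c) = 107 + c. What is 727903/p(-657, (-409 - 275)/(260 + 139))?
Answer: 463211/67 ≈ 6913.6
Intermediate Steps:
727903/p(-657, (-409 - 275)/(260 + 139)) = 727903/(107 + (-409 - 275)/(260 + 139)) = 727903/(107 - 684/399) = 727903/(107 - 684*1/399) = 727903/(107 - 12/7) = 727903/(737/7) = 727903*(7/737) = 463211/67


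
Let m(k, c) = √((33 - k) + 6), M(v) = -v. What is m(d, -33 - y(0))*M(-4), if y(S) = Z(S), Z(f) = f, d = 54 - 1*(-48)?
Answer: 12*I*√7 ≈ 31.749*I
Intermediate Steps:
d = 102 (d = 54 + 48 = 102)
y(S) = S
m(k, c) = √(39 - k)
m(d, -33 - y(0))*M(-4) = √(39 - 1*102)*(-1*(-4)) = √(39 - 102)*4 = √(-63)*4 = (3*I*√7)*4 = 12*I*√7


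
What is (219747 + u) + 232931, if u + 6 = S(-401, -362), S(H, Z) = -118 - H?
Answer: 452955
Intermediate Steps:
u = 277 (u = -6 + (-118 - 1*(-401)) = -6 + (-118 + 401) = -6 + 283 = 277)
(219747 + u) + 232931 = (219747 + 277) + 232931 = 220024 + 232931 = 452955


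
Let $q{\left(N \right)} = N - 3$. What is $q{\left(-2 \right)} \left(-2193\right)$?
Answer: $10965$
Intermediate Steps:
$q{\left(N \right)} = -3 + N$
$q{\left(-2 \right)} \left(-2193\right) = \left(-3 - 2\right) \left(-2193\right) = \left(-5\right) \left(-2193\right) = 10965$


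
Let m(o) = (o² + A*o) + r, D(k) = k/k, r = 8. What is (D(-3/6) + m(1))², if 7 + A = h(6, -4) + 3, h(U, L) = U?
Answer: 144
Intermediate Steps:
A = 2 (A = -7 + (6 + 3) = -7 + 9 = 2)
D(k) = 1
m(o) = 8 + o² + 2*o (m(o) = (o² + 2*o) + 8 = 8 + o² + 2*o)
(D(-3/6) + m(1))² = (1 + (8 + 1² + 2*1))² = (1 + (8 + 1 + 2))² = (1 + 11)² = 12² = 144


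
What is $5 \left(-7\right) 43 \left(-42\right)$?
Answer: $63210$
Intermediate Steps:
$5 \left(-7\right) 43 \left(-42\right) = \left(-35\right) 43 \left(-42\right) = \left(-1505\right) \left(-42\right) = 63210$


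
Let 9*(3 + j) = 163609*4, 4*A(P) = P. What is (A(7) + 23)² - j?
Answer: -10382335/144 ≈ -72100.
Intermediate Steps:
A(P) = P/4
j = 654409/9 (j = -3 + (163609*4)/9 = -3 + (⅑)*654436 = -3 + 654436/9 = 654409/9 ≈ 72712.)
(A(7) + 23)² - j = ((¼)*7 + 23)² - 1*654409/9 = (7/4 + 23)² - 654409/9 = (99/4)² - 654409/9 = 9801/16 - 654409/9 = -10382335/144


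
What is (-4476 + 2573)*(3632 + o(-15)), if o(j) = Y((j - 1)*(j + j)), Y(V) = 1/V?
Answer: -3317615983/480 ≈ -6.9117e+6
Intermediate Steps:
Y(V) = 1/V
o(j) = 1/(2*j*(-1 + j)) (o(j) = 1/((j - 1)*(j + j)) = 1/((-1 + j)*(2*j)) = 1/(2*j*(-1 + j)))
(-4476 + 2573)*(3632 + o(-15)) = (-4476 + 2573)*(3632 + (1/2)/(-15*(-1 - 15))) = -1903*(3632 + (1/2)*(-1/15)/(-16)) = -1903*(3632 + (1/2)*(-1/15)*(-1/16)) = -1903*(3632 + 1/480) = -1903*1743361/480 = -3317615983/480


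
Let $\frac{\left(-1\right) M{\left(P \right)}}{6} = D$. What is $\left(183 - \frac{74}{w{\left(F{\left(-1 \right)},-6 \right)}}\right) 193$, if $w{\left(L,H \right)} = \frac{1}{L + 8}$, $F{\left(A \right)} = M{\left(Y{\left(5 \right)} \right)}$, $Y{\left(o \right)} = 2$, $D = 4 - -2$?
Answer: $435215$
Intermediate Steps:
$D = 6$ ($D = 4 + 2 = 6$)
$M{\left(P \right)} = -36$ ($M{\left(P \right)} = \left(-6\right) 6 = -36$)
$F{\left(A \right)} = -36$
$w{\left(L,H \right)} = \frac{1}{8 + L}$
$\left(183 - \frac{74}{w{\left(F{\left(-1 \right)},-6 \right)}}\right) 193 = \left(183 - \frac{74}{\frac{1}{8 - 36}}\right) 193 = \left(183 - \frac{74}{\frac{1}{-28}}\right) 193 = \left(183 - \frac{74}{- \frac{1}{28}}\right) 193 = \left(183 - -2072\right) 193 = \left(183 + 2072\right) 193 = 2255 \cdot 193 = 435215$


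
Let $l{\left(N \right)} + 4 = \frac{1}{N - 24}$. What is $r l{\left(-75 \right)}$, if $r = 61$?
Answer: $- \frac{24217}{99} \approx -244.62$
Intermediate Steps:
$l{\left(N \right)} = -4 + \frac{1}{-24 + N}$ ($l{\left(N \right)} = -4 + \frac{1}{N - 24} = -4 + \frac{1}{-24 + N}$)
$r l{\left(-75 \right)} = 61 \frac{97 - -300}{-24 - 75} = 61 \frac{97 + 300}{-99} = 61 \left(\left(- \frac{1}{99}\right) 397\right) = 61 \left(- \frac{397}{99}\right) = - \frac{24217}{99}$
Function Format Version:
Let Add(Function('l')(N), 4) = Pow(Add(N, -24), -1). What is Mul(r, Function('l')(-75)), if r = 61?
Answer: Rational(-24217, 99) ≈ -244.62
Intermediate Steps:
Function('l')(N) = Add(-4, Pow(Add(-24, N), -1)) (Function('l')(N) = Add(-4, Pow(Add(N, -24), -1)) = Add(-4, Pow(Add(-24, N), -1)))
Mul(r, Function('l')(-75)) = Mul(61, Mul(Pow(Add(-24, -75), -1), Add(97, Mul(-4, -75)))) = Mul(61, Mul(Pow(-99, -1), Add(97, 300))) = Mul(61, Mul(Rational(-1, 99), 397)) = Mul(61, Rational(-397, 99)) = Rational(-24217, 99)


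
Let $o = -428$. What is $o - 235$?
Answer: $-663$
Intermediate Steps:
$o - 235 = -428 - 235 = -663$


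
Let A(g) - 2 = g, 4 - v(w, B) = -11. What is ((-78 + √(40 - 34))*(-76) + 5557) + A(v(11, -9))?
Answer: 11502 - 76*√6 ≈ 11316.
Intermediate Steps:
v(w, B) = 15 (v(w, B) = 4 - 1*(-11) = 4 + 11 = 15)
A(g) = 2 + g
((-78 + √(40 - 34))*(-76) + 5557) + A(v(11, -9)) = ((-78 + √(40 - 34))*(-76) + 5557) + (2 + 15) = ((-78 + √6)*(-76) + 5557) + 17 = ((5928 - 76*√6) + 5557) + 17 = (11485 - 76*√6) + 17 = 11502 - 76*√6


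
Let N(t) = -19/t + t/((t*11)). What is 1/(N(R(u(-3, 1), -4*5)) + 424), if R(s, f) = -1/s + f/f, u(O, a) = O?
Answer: 44/18033 ≈ 0.0024400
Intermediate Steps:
R(s, f) = 1 - 1/s (R(s, f) = -1/s + 1 = 1 - 1/s)
N(t) = 1/11 - 19/t (N(t) = -19/t + t/((11*t)) = -19/t + t*(1/(11*t)) = -19/t + 1/11 = 1/11 - 19/t)
1/(N(R(u(-3, 1), -4*5)) + 424) = 1/((-209 + (-1 - 3)/(-3))/(11*(((-1 - 3)/(-3)))) + 424) = 1/((-209 - ⅓*(-4))/(11*((-⅓*(-4)))) + 424) = 1/((-209 + 4/3)/(11*(4/3)) + 424) = 1/((1/11)*(¾)*(-623/3) + 424) = 1/(-623/44 + 424) = 1/(18033/44) = 44/18033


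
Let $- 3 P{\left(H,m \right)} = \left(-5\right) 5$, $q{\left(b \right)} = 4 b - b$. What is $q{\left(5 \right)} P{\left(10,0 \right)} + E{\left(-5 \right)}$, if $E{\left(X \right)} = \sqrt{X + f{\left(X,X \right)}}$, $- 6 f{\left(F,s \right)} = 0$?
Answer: $125 + i \sqrt{5} \approx 125.0 + 2.2361 i$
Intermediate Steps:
$f{\left(F,s \right)} = 0$ ($f{\left(F,s \right)} = \left(- \frac{1}{6}\right) 0 = 0$)
$q{\left(b \right)} = 3 b$
$P{\left(H,m \right)} = \frac{25}{3}$ ($P{\left(H,m \right)} = - \frac{\left(-5\right) 5}{3} = \left(- \frac{1}{3}\right) \left(-25\right) = \frac{25}{3}$)
$E{\left(X \right)} = \sqrt{X}$ ($E{\left(X \right)} = \sqrt{X + 0} = \sqrt{X}$)
$q{\left(5 \right)} P{\left(10,0 \right)} + E{\left(-5 \right)} = 3 \cdot 5 \cdot \frac{25}{3} + \sqrt{-5} = 15 \cdot \frac{25}{3} + i \sqrt{5} = 125 + i \sqrt{5}$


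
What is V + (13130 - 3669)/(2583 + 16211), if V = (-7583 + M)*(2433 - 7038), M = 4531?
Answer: 264139530701/18794 ≈ 1.4054e+7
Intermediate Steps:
V = 14054460 (V = (-7583 + 4531)*(2433 - 7038) = -3052*(-4605) = 14054460)
V + (13130 - 3669)/(2583 + 16211) = 14054460 + (13130 - 3669)/(2583 + 16211) = 14054460 + 9461/18794 = 264139530701/18794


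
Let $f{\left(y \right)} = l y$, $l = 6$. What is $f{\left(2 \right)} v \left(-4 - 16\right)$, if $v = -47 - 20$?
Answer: $16080$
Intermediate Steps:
$v = -67$ ($v = -47 - 20 = -67$)
$f{\left(y \right)} = 6 y$
$f{\left(2 \right)} v \left(-4 - 16\right) = 6 \cdot 2 \left(-67\right) \left(-4 - 16\right) = 12 \left(-67\right) \left(-4 - 16\right) = \left(-804\right) \left(-20\right) = 16080$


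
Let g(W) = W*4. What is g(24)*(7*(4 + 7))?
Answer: 7392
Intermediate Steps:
g(W) = 4*W
g(24)*(7*(4 + 7)) = (4*24)*(7*(4 + 7)) = 96*(7*11) = 96*77 = 7392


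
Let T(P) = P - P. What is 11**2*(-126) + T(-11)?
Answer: -15246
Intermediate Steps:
T(P) = 0
11**2*(-126) + T(-11) = 11**2*(-126) + 0 = 121*(-126) + 0 = -15246 + 0 = -15246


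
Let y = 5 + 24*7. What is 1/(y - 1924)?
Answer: -1/1751 ≈ -0.00057110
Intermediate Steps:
y = 173 (y = 5 + 168 = 173)
1/(y - 1924) = 1/(173 - 1924) = 1/(-1751) = -1/1751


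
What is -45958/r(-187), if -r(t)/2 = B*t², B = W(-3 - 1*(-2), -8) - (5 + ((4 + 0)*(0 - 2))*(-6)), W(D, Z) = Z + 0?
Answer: -2089/193919 ≈ -0.010773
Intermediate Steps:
W(D, Z) = Z
B = -61 (B = -8 - (5 + ((4 + 0)*(0 - 2))*(-6)) = -8 - (5 + (4*(-2))*(-6)) = -8 - (5 - 8*(-6)) = -8 - (5 + 48) = -8 - 1*53 = -8 - 53 = -61)
r(t) = 122*t² (r(t) = -(-122)*t² = 122*t²)
-45958/r(-187) = -45958/(122*(-187)²) = -45958/(122*34969) = -45958/4266218 = -45958*1/4266218 = -2089/193919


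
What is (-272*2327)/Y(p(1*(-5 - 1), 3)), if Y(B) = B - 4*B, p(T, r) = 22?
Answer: 316472/33 ≈ 9590.1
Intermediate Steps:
Y(B) = -3*B
(-272*2327)/Y(p(1*(-5 - 1), 3)) = (-272*2327)/((-3*22)) = -632944/(-66) = -632944*(-1/66) = 316472/33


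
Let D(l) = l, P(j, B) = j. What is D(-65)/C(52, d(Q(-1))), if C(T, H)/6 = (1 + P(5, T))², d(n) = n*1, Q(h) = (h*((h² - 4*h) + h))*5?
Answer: -65/216 ≈ -0.30093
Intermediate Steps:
Q(h) = 5*h*(h² - 3*h) (Q(h) = (h*(h² - 3*h))*5 = 5*h*(h² - 3*h))
d(n) = n
C(T, H) = 216 (C(T, H) = 6*(1 + 5)² = 6*6² = 6*36 = 216)
D(-65)/C(52, d(Q(-1))) = -65/216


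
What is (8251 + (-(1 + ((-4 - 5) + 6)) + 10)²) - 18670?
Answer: -10275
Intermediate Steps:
(8251 + (-(1 + ((-4 - 5) + 6)) + 10)²) - 18670 = (8251 + (-(1 + (-9 + 6)) + 10)²) - 18670 = (8251 + (-(1 - 3) + 10)²) - 18670 = (8251 + (-1*(-2) + 10)²) - 18670 = (8251 + (2 + 10)²) - 18670 = (8251 + 12²) - 18670 = (8251 + 144) - 18670 = 8395 - 18670 = -10275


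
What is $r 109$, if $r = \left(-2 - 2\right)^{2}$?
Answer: $1744$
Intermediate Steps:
$r = 16$ ($r = \left(-4\right)^{2} = 16$)
$r 109 = 16 \cdot 109 = 1744$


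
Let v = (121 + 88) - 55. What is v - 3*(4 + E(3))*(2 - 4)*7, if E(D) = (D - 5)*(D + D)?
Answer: -182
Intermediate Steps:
E(D) = 2*D*(-5 + D) (E(D) = (-5 + D)*(2*D) = 2*D*(-5 + D))
v = 154 (v = 209 - 55 = 154)
v - 3*(4 + E(3))*(2 - 4)*7 = 154 - 3*(4 + 2*3*(-5 + 3))*(2 - 4)*7 = 154 - 3*(4 + 2*3*(-2))*(-2)*7 = 154 - 3*(4 - 12)*(-2)*7 = 154 - (-24)*(-2)*7 = 154 - 3*16*7 = 154 - 48*7 = 154 - 336 = -182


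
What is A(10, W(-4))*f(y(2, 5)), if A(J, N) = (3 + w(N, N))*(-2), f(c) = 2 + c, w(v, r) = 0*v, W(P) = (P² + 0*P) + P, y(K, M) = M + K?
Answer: -54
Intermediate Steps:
y(K, M) = K + M
W(P) = P + P² (W(P) = (P² + 0) + P = P² + P = P + P²)
w(v, r) = 0
A(J, N) = -6 (A(J, N) = (3 + 0)*(-2) = 3*(-2) = -6)
A(10, W(-4))*f(y(2, 5)) = -6*(2 + (2 + 5)) = -6*(2 + 7) = -6*9 = -54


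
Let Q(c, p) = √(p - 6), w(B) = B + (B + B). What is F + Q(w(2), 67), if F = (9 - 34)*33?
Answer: -825 + √61 ≈ -817.19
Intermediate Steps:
w(B) = 3*B (w(B) = B + 2*B = 3*B)
Q(c, p) = √(-6 + p)
F = -825 (F = -25*33 = -825)
F + Q(w(2), 67) = -825 + √(-6 + 67) = -825 + √61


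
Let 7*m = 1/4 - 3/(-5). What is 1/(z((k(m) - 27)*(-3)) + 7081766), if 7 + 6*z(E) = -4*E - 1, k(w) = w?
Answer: 210/1487159291 ≈ 1.4121e-7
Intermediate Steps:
m = 17/140 (m = (1/4 - 3/(-5))/7 = (1*(¼) - 3*(-⅕))/7 = (¼ + ⅗)/7 = (⅐)*(17/20) = 17/140 ≈ 0.12143)
z(E) = -4/3 - 2*E/3 (z(E) = -7/6 + (-4*E - 1)/6 = -7/6 + (-1 - 4*E)/6 = -7/6 + (-⅙ - 2*E/3) = -4/3 - 2*E/3)
1/(z((k(m) - 27)*(-3)) + 7081766) = 1/((-4/3 - 2*(17/140 - 27)*(-3)/3) + 7081766) = 1/((-4/3 - (-3763)*(-3)/210) + 7081766) = 1/((-4/3 - ⅔*11289/140) + 7081766) = 1/((-4/3 - 3763/70) + 7081766) = 1/(-11569/210 + 7081766) = 1/(1487159291/210) = 210/1487159291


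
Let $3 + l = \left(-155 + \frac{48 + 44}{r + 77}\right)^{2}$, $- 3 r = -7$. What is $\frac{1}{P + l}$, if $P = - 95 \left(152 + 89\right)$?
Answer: $\frac{14161}{10887671} \approx 0.0013006$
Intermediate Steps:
$r = \frac{7}{3}$ ($r = \left(- \frac{1}{3}\right) \left(-7\right) = \frac{7}{3} \approx 2.3333$)
$l = \frac{335103766}{14161}$ ($l = -3 + \left(-155 + \frac{48 + 44}{\frac{7}{3} + 77}\right)^{2} = -3 + \left(-155 + \frac{92}{\frac{238}{3}}\right)^{2} = -3 + \left(-155 + 92 \cdot \frac{3}{238}\right)^{2} = -3 + \left(-155 + \frac{138}{119}\right)^{2} = -3 + \left(- \frac{18307}{119}\right)^{2} = -3 + \frac{335146249}{14161} = \frac{335103766}{14161} \approx 23664.0$)
$P = -22895$ ($P = \left(-95\right) 241 = -22895$)
$\frac{1}{P + l} = \frac{1}{-22895 + \frac{335103766}{14161}} = \frac{1}{\frac{10887671}{14161}} = \frac{14161}{10887671}$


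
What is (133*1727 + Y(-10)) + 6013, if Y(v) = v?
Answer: 235694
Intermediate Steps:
(133*1727 + Y(-10)) + 6013 = (133*1727 - 10) + 6013 = (229691 - 10) + 6013 = 229681 + 6013 = 235694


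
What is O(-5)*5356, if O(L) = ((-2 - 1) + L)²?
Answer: 342784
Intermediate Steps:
O(L) = (-3 + L)²
O(-5)*5356 = (-3 - 5)²*5356 = (-8)²*5356 = 64*5356 = 342784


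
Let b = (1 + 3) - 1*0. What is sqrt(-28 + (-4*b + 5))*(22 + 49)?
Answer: 71*I*sqrt(39) ≈ 443.4*I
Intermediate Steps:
b = 4 (b = 4 + 0 = 4)
sqrt(-28 + (-4*b + 5))*(22 + 49) = sqrt(-28 + (-4*4 + 5))*(22 + 49) = sqrt(-28 + (-16 + 5))*71 = sqrt(-28 - 11)*71 = sqrt(-39)*71 = (I*sqrt(39))*71 = 71*I*sqrt(39)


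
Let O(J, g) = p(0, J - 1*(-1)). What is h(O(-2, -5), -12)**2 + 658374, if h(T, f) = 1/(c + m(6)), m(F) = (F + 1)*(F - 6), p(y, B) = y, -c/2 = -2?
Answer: 10533985/16 ≈ 6.5837e+5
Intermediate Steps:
c = 4 (c = -2*(-2) = 4)
O(J, g) = 0
m(F) = (1 + F)*(-6 + F)
h(T, f) = 1/4 (h(T, f) = 1/(4 + (-6 + 6**2 - 5*6)) = 1/(4 + (-6 + 36 - 30)) = 1/(4 + 0) = 1/4)
h(O(-2, -5), -12)**2 + 658374 = (1/4)**2 + 658374 = 1/16 + 658374 = 10533985/16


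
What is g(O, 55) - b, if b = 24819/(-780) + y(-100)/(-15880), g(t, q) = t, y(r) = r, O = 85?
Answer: 12057431/103220 ≈ 116.81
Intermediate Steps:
b = -3283731/103220 (b = 24819/(-780) - 100/(-15880) = 24819*(-1/780) - 100*(-1/15880) = -8273/260 + 5/794 = -3283731/103220 ≈ -31.813)
g(O, 55) - b = 85 - 1*(-3283731/103220) = 85 + 3283731/103220 = 12057431/103220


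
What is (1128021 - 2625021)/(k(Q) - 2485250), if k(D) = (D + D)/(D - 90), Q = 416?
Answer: 40668500/67515889 ≈ 0.60235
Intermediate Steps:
k(D) = 2*D/(-90 + D) (k(D) = (2*D)/(-90 + D) = 2*D/(-90 + D))
(1128021 - 2625021)/(k(Q) - 2485250) = (1128021 - 2625021)/(2*416/(-90 + 416) - 2485250) = -1497000/(2*416/326 - 2485250) = -1497000/(2*416*(1/326) - 2485250) = -1497000/(416/163 - 2485250) = -1497000/(-405095334/163) = -1497000*(-163/405095334) = 40668500/67515889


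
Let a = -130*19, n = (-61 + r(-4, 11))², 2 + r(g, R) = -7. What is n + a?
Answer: 2430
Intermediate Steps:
r(g, R) = -9 (r(g, R) = -2 - 7 = -9)
n = 4900 (n = (-61 - 9)² = (-70)² = 4900)
a = -2470
n + a = 4900 - 2470 = 2430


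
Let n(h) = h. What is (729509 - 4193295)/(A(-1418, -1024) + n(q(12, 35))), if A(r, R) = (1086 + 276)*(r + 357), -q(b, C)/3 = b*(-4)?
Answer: 1731893/722469 ≈ 2.3972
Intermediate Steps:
q(b, C) = 12*b (q(b, C) = -3*b*(-4) = -(-12)*b = 12*b)
A(r, R) = 486234 + 1362*r (A(r, R) = 1362*(357 + r) = 486234 + 1362*r)
(729509 - 4193295)/(A(-1418, -1024) + n(q(12, 35))) = (729509 - 4193295)/((486234 + 1362*(-1418)) + 12*12) = -3463786/((486234 - 1931316) + 144) = -3463786/(-1445082 + 144) = -3463786/(-1444938) = -3463786*(-1/1444938) = 1731893/722469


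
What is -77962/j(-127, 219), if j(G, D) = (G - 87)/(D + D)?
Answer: 17073678/107 ≈ 1.5957e+5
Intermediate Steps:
j(G, D) = (-87 + G)/(2*D) (j(G, D) = (-87 + G)/((2*D)) = (-87 + G)*(1/(2*D)) = (-87 + G)/(2*D))
-77962/j(-127, 219) = -77962*438/(-87 - 127) = -77962/((1/2)*(1/219)*(-214)) = -77962/(-107/219) = -77962*(-219/107) = 17073678/107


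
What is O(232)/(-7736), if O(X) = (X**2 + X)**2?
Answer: -365256392/967 ≈ -3.7772e+5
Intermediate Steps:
O(X) = (X + X**2)**2
O(232)/(-7736) = (232**2*(1 + 232)**2)/(-7736) = (53824*233**2)*(-1/7736) = (53824*54289)*(-1/7736) = 2922051136*(-1/7736) = -365256392/967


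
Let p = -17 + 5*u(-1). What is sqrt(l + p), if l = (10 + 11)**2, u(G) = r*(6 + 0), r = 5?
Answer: sqrt(574) ≈ 23.958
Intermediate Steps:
u(G) = 30 (u(G) = 5*(6 + 0) = 5*6 = 30)
l = 441 (l = 21**2 = 441)
p = 133 (p = -17 + 5*30 = -17 + 150 = 133)
sqrt(l + p) = sqrt(441 + 133) = sqrt(574)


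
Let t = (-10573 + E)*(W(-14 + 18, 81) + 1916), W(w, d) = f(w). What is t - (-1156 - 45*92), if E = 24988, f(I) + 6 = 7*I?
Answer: 27941566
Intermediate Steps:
f(I) = -6 + 7*I
W(w, d) = -6 + 7*w
t = 27936270 (t = (-10573 + 24988)*((-6 + 7*(-14 + 18)) + 1916) = 14415*((-6 + 7*4) + 1916) = 14415*((-6 + 28) + 1916) = 14415*(22 + 1916) = 14415*1938 = 27936270)
t - (-1156 - 45*92) = 27936270 - (-1156 - 45*92) = 27936270 - (-1156 - 1*4140) = 27936270 - (-1156 - 4140) = 27936270 - 1*(-5296) = 27936270 + 5296 = 27941566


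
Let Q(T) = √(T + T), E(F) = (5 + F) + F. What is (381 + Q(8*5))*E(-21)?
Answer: -14097 - 148*√5 ≈ -14428.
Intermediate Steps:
E(F) = 5 + 2*F
Q(T) = √2*√T (Q(T) = √(2*T) = √2*√T)
(381 + Q(8*5))*E(-21) = (381 + √2*√(8*5))*(5 + 2*(-21)) = (381 + √2*√40)*(5 - 42) = (381 + √2*(2*√10))*(-37) = (381 + 4*√5)*(-37) = -14097 - 148*√5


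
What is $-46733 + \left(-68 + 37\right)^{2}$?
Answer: $-45772$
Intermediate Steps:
$-46733 + \left(-68 + 37\right)^{2} = -46733 + \left(-31\right)^{2} = -46733 + 961 = -45772$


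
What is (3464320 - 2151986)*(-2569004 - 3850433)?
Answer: -8424445435958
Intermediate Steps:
(3464320 - 2151986)*(-2569004 - 3850433) = 1312334*(-6419437) = -8424445435958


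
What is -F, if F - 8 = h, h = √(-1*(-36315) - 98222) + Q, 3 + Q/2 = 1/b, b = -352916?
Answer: -352915/176458 - I*√61907 ≈ -2.0 - 248.81*I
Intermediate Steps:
Q = -1058749/176458 (Q = -6 + 2/(-352916) = -6 + 2*(-1/352916) = -6 - 1/176458 = -1058749/176458 ≈ -6.0000)
h = -1058749/176458 + I*√61907 (h = √(-1*(-36315) - 98222) - 1058749/176458 = √(36315 - 98222) - 1058749/176458 = √(-61907) - 1058749/176458 = I*√61907 - 1058749/176458 = -1058749/176458 + I*√61907 ≈ -6.0 + 248.81*I)
F = 352915/176458 + I*√61907 (F = 8 + (-1058749/176458 + I*√61907) = 352915/176458 + I*√61907 ≈ 2.0 + 248.81*I)
-F = -(352915/176458 + I*√61907) = -352915/176458 - I*√61907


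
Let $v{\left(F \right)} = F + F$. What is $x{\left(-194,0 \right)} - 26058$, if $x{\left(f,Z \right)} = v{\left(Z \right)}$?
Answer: $-26058$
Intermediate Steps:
$v{\left(F \right)} = 2 F$
$x{\left(f,Z \right)} = 2 Z$
$x{\left(-194,0 \right)} - 26058 = 2 \cdot 0 - 26058 = 0 - 26058 = -26058$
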